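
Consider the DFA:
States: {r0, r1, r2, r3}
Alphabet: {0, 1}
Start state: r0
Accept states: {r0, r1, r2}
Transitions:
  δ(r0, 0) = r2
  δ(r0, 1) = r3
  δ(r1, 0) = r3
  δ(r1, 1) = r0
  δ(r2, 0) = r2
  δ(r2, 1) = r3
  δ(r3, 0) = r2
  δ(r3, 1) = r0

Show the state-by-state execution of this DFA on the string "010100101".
read '0': r0 → r2
  read '1': r2 → r3
  read '0': r3 → r2
  read '1': r2 → r3
  read '0': r3 → r2
  read '0': r2 → r2
  read '1': r2 → r3
  read '0': r3 → r2
  read '1': r2 → r3
r0 -> r2 -> r3 -> r2 -> r3 -> r2 -> r2 -> r3 -> r2 -> r3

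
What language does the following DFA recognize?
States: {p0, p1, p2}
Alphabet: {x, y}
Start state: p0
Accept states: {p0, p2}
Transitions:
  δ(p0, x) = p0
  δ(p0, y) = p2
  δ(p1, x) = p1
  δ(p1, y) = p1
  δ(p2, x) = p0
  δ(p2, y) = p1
Testing a few strings:
  'y' → accept
  'xx' → accept
  'xy' → accept
  'yy' → reject
State roles: p0=last symbol not y (ok); p1=saw yy (dead); p2=last symbol y (ok)
All strings over {x,y} with no two consecutive y's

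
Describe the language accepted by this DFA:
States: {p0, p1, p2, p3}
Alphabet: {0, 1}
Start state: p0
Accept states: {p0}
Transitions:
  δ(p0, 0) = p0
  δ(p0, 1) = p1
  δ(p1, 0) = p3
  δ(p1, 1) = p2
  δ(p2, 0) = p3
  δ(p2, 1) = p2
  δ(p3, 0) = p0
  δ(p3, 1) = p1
Testing a few strings:
  '1110' → reject
  '1100' → accept
  '000' → accept
  '1011' → reject
State roles: p0=value ≡ 0 (mod 4); p1=value ≡ 1 (mod 4); p2=value ≡ 3 (mod 4); p3=value ≡ 2 (mod 4)
All binary strings representing a multiple of 4 (read in base 2; leading zeros allowed and ε counts as 0)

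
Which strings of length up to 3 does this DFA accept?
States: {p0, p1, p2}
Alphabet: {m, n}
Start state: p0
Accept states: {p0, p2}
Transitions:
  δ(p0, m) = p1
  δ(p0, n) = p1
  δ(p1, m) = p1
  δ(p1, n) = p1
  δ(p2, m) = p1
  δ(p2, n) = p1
ε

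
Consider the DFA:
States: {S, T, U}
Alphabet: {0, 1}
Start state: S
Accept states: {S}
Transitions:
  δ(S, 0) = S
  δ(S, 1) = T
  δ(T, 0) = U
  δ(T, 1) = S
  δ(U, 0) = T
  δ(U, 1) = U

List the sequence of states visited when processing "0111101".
read '0': S → S
  read '1': S → T
  read '1': T → S
  read '1': S → T
  read '1': T → S
  read '0': S → S
  read '1': S → T
S -> S -> T -> S -> T -> S -> S -> T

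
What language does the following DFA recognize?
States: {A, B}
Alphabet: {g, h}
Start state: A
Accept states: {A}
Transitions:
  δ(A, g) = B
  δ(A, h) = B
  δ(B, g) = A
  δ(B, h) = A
Testing a few strings:
  'ggg' → reject
  'gh' → accept
  'hgh' → reject
  'ggh' → reject
State roles: A=even length so far; B=odd length so far
All strings over {g,h} of even length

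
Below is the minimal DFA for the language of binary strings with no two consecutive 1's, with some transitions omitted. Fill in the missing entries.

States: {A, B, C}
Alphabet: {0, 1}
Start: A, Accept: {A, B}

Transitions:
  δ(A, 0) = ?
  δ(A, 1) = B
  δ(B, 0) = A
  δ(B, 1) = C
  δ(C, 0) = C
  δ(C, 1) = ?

From the language and accept set, identify what each state tracks — A: last symbol not 1 (ok); B: last symbol 1 (ok); C: saw 11 (dead).
Each missing δ(q, a) is the state matching the new tracked value after reading a.
δ(A, 0) = A; δ(C, 1) = C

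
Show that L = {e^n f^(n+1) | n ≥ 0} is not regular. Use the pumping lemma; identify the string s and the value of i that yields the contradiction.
Assume L is regular with pumping length p. Idea: pumping the e-block breaks the fixed offset of 1.
Choose s = e^p f^(p+1) ∈ L. By the pumping lemma, s = xyz with |xy| ≤ p, |y| > 0, so y = e^k with k ≥ 1. Then xy²z = e^(p+k) f^(p+1). For this to be in L we would need p+1 = (p+k)+1, i.e. k = 0, contradicting k ≥ 1. So xy²z ∉ L.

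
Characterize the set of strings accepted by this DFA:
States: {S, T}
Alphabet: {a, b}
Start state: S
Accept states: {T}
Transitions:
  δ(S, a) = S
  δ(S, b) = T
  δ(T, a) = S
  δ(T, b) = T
Testing a few strings:
  'ba' → reject
  'abb' → accept
  'aa' → reject
  'bba' → reject
State roles: S=last symbol not b; T=last symbol is b
All strings over {a,b} ending with b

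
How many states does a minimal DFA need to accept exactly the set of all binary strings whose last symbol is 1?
By Myhill–Nerode, count the distinguishable equivalence classes: 2^1 = 2 classes — the DFA must remember the last 1 symbol read; every pair of distinct length-1 suffixes is distinguishable by some continuation.
2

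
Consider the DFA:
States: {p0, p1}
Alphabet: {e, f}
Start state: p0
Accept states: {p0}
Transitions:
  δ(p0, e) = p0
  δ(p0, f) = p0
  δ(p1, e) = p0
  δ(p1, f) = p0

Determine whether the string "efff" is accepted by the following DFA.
Processing string "efff":
  p0 --e--> p0
  p0 --f--> p0
  p0 --f--> p0
  p0 --f--> p0
Final state: p0
Accept states: {p0}
Yes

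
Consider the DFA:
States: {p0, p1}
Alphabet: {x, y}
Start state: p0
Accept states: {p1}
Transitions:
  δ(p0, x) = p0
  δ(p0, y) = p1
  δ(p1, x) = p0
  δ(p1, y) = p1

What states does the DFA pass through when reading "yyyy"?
read 'y': p0 → p1
  read 'y': p1 → p1
  read 'y': p1 → p1
  read 'y': p1 → p1
p0 -> p1 -> p1 -> p1 -> p1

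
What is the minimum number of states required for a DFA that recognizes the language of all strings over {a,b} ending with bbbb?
By Myhill–Nerode, count the distinguishable equivalence classes: 5 classes — one per longest suffix of the input that is a prefix of 'bbbb' (lengths 0 through 4); only the length-4 class is accepting.
5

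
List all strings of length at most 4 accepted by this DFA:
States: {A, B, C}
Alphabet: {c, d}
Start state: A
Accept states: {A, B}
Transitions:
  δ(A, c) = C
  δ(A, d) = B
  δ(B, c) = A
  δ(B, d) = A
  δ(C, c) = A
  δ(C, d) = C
ε, d, cc, dc, dd, ccd, cdc, dcd, ddd, cccc, ccdc, ccdd, cdcd, cddc, dccc, dcdc, dcdd, ddcc, dddc, dddd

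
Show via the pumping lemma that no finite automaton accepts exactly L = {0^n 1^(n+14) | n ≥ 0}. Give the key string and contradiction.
Assume L is regular with pumping length p. Idea: pumping the 0-block breaks the fixed offset of 14.
Choose s = 0^p 1^(p+14) ∈ L. By the pumping lemma, s = xyz with |xy| ≤ p, |y| > 0, so y = 0^k with k ≥ 1. Then xy²z = 0^(p+k) 1^(p+14). For this to be in L we would need p+14 = (p+k)+14, i.e. k = 0, contradicting k ≥ 1. So xy²z ∉ L.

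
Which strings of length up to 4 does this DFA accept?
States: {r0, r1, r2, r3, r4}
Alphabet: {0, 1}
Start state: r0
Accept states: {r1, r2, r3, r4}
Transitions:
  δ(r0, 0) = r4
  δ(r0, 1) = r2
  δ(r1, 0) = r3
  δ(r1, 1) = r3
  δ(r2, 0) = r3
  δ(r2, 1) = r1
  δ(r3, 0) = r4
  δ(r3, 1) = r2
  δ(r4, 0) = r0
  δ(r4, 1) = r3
0, 1, 01, 10, 11, 000, 001, 010, 011, 100, 101, 110, 111, 0001, 0010, 0011, 0101, 0110, 0111, 1001, 1010, 1011, 1100, 1101, 1110, 1111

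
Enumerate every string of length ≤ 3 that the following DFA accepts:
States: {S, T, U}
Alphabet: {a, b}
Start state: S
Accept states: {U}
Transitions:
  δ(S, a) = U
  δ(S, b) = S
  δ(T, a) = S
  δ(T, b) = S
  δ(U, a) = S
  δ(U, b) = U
a, ab, ba, aaa, abb, bab, bba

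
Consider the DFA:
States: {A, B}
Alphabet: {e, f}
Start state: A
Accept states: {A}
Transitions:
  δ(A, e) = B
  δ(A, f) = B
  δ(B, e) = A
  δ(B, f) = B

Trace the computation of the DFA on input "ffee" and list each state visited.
read 'f': A → B
  read 'f': B → B
  read 'e': B → A
  read 'e': A → B
A -> B -> B -> A -> B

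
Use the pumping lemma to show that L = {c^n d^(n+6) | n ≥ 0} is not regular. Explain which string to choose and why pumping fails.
Assume L is regular with pumping length p. Idea: pumping the c-block breaks the fixed offset of 6.
Choose s = c^p d^(p+6) ∈ L. By the pumping lemma, s = xyz with |xy| ≤ p, |y| > 0, so y = c^k with k ≥ 1. Then xy²z = c^(p+k) d^(p+6). For this to be in L we would need p+6 = (p+k)+6, i.e. k = 0, contradicting k ≥ 1. So xy²z ∉ L.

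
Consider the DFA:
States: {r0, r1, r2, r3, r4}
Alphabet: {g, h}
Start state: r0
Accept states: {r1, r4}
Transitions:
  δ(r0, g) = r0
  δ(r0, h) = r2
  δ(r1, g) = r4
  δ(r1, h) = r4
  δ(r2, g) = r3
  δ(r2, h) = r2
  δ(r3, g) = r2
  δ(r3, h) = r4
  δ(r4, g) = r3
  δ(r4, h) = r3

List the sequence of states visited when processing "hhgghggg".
read 'h': r0 → r2
  read 'h': r2 → r2
  read 'g': r2 → r3
  read 'g': r3 → r2
  read 'h': r2 → r2
  read 'g': r2 → r3
  read 'g': r3 → r2
  read 'g': r2 → r3
r0 -> r2 -> r2 -> r3 -> r2 -> r2 -> r3 -> r2 -> r3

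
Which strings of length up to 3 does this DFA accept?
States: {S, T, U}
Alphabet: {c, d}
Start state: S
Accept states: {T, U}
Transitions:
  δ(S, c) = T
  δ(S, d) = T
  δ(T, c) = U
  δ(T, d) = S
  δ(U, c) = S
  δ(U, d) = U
c, d, cc, dc, ccd, cdc, cdd, dcd, ddc, ddd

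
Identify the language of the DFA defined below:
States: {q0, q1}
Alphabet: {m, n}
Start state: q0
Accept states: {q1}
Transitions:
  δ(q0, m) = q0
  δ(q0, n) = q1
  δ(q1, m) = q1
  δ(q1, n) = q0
Testing a few strings:
  'n' → accept
  'nmn' → reject
  'nn' → reject
  'mm' → reject
State roles: q0=even number of n's so far; q1=odd number of n's so far
All strings over {m,n} with an odd number of n's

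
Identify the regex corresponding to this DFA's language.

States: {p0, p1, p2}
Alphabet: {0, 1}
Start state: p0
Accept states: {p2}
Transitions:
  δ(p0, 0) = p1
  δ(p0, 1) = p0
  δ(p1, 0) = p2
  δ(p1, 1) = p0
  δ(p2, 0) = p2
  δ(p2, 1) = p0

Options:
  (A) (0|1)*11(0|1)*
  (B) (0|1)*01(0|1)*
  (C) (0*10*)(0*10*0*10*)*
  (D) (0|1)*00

Check each option against the DFA on short strings; one disagreement eliminates an option:
  (A) (0|1)*11(0|1)*: on '00' the DFA goes p0 → p1 → p2 and accepts (p2 ∈ Accept), but the regex does not match it → eliminate
  (B) (0|1)*01(0|1)*: on '00' the DFA goes p0 → p1 → p2 and accepts (p2 ∈ Accept), but the regex does not match it → eliminate
  (C) (0*10*)(0*10*0*10*)*: on '1' the DFA goes p0 → p0 and rejects (p0 ∉ Accept), but the regex matches it → eliminate
  (D) (0|1)*00: agrees with the DFA on every string of length ≤ 6
Only (D) is consistent with the DFA.
(D) (0|1)*00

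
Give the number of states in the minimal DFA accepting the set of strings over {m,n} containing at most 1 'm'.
By Myhill–Nerode, count the distinguishable equivalence classes: 3 classes — having seen 0, 1, or >1 copies of 'm'; counts 0 through 1 are accepting and >1 is dead.
3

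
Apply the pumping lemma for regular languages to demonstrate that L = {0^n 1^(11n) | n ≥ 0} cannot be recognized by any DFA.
Assume L is regular with pumping length p. Idea: pumping the 0-block breaks the 1:11 ratio.
Choose s = 0^p 1^(11p) (length 12p ≥ p). By the pumping lemma, s = xyz with |xy| ≤ p, |y| > 0, so y = 0^k with k ≥ 1. Then xy²z = 0^(p+k) 1^(11p). For this to be in L we would need 11p = 11(p+k), i.e. 11k = 0, contradicting k ≥ 1. So xy²z ∉ L.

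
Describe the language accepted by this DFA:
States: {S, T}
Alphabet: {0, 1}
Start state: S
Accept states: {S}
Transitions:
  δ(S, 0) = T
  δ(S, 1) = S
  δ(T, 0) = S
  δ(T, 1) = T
Testing a few strings:
  '010' → accept
  '11' → accept
  '00' → accept
  '111' → accept
State roles: S=even number of 0's so far; T=odd number of 0's so far
All binary strings with an even number of 0's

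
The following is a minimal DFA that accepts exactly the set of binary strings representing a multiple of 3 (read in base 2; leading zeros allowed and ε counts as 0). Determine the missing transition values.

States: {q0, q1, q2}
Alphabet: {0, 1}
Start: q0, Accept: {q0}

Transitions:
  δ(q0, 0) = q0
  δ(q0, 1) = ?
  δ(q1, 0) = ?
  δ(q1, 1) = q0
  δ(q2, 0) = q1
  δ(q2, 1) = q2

From the language and accept set, identify what each state tracks — q0: value ≡ 0 (mod 3); q1: value ≡ 1 (mod 3); q2: value ≡ 2 (mod 3).
Each missing δ(q, a) is the state matching the new tracked value after reading a.
δ(q0, 1) = q1; δ(q1, 0) = q2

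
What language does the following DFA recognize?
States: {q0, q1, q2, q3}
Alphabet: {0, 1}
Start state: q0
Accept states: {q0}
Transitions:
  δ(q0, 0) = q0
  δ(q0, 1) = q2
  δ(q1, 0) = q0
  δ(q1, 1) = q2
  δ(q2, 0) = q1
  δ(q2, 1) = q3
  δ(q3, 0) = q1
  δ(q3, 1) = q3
Testing a few strings:
  '10' → reject
  '110' → reject
  '1' → reject
  '01' → reject
State roles: q0=value ≡ 0 (mod 4); q1=value ≡ 2 (mod 4); q2=value ≡ 1 (mod 4); q3=value ≡ 3 (mod 4)
All binary strings representing a multiple of 4 (read in base 2; leading zeros allowed and ε counts as 0)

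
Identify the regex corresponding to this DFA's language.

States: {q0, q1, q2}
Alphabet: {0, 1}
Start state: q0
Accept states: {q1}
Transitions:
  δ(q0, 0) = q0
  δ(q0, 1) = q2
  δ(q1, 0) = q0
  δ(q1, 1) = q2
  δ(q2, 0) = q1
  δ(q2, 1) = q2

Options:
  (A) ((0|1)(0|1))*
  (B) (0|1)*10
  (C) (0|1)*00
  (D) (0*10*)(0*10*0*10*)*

Check each option against the DFA on short strings; one disagreement eliminates an option:
  (A) ((0|1)(0|1))*: on ε the DFA stays in q0 and rejects (q0 ∉ Accept), but the regex matches it → eliminate
  (B) (0|1)*10: agrees with the DFA on every string of length ≤ 6
  (C) (0|1)*00: on '00' the DFA goes q0 → q0 → q0 and rejects (q0 ∉ Accept), but the regex matches it → eliminate
  (D) (0*10*)(0*10*0*10*)*: on '1' the DFA goes q0 → q2 and rejects (q2 ∉ Accept), but the regex matches it → eliminate
Only (B) is consistent with the DFA.
(B) (0|1)*10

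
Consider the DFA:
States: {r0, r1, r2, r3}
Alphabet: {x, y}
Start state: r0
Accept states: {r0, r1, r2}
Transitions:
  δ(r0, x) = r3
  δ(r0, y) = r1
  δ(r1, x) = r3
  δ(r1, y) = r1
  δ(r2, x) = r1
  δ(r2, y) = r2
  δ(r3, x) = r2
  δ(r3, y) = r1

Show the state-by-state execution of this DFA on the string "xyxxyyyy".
read 'x': r0 → r3
  read 'y': r3 → r1
  read 'x': r1 → r3
  read 'x': r3 → r2
  read 'y': r2 → r2
  read 'y': r2 → r2
  read 'y': r2 → r2
  read 'y': r2 → r2
r0 -> r3 -> r1 -> r3 -> r2 -> r2 -> r2 -> r2 -> r2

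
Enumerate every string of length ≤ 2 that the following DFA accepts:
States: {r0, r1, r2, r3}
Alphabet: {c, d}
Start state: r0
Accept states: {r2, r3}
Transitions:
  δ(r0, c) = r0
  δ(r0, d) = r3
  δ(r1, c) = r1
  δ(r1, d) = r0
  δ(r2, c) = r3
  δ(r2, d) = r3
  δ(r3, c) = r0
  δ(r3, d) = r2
d, cd, dd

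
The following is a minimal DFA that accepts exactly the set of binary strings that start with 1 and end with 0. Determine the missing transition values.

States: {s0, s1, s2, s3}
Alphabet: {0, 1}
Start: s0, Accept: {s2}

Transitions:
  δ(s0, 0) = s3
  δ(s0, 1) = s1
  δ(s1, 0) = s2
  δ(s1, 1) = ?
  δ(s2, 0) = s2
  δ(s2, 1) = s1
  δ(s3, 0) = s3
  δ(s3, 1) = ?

From the language and accept set, identify what each state tracks — s0: no input read; s1: started with 1, last symbol 1; s2: started with 1, last symbol 0; s3: started with 0 (dead).
Each missing δ(q, a) is the state matching the new tracked value after reading a.
δ(s1, 1) = s1; δ(s3, 1) = s3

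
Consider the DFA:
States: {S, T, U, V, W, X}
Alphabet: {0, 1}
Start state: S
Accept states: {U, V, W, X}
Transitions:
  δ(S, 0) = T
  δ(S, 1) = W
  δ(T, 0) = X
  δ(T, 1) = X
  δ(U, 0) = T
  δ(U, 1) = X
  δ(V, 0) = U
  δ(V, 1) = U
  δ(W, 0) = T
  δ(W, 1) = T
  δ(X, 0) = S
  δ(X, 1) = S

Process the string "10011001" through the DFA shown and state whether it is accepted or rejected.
Processing string "10011001":
  S --1--> W
  W --0--> T
  T --0--> X
  X --1--> S
  S --1--> W
  W --0--> T
  T --0--> X
  X --1--> S
Final state: S
Accept states: {U, V, W, X}
No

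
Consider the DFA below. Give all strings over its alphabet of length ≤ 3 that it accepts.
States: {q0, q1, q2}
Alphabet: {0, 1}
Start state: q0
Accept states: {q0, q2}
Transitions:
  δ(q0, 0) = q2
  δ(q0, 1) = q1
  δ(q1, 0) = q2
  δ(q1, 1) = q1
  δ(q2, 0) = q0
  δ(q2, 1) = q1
ε, 0, 00, 10, 000, 010, 100, 110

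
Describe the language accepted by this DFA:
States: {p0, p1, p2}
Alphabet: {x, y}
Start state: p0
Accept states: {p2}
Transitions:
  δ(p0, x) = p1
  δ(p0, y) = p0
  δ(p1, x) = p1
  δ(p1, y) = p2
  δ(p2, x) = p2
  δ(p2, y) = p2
Testing a few strings:
  'x' → reject
  'xxy' → accept
  'yxy' → accept
  'yxxx' → reject
State roles: p0=no x seen yet; p1=seen a x, waiting for y; p2=substring xy seen
All strings over {x,y} containing the substring xy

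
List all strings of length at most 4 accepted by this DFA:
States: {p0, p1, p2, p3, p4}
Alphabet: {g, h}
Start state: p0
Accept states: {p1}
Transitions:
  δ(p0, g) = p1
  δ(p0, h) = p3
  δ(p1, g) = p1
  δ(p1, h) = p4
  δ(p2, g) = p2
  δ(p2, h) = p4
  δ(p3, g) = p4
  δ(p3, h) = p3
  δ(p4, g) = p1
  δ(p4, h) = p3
g, gg, ggg, ghg, hgg, gggg, gghg, ghgg, hggg, hhgg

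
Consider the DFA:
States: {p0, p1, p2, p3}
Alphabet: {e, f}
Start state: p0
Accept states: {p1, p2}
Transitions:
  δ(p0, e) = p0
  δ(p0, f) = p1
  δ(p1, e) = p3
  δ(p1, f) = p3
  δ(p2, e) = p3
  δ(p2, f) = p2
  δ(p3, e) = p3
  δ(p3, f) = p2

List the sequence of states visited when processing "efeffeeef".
read 'e': p0 → p0
  read 'f': p0 → p1
  read 'e': p1 → p3
  read 'f': p3 → p2
  read 'f': p2 → p2
  read 'e': p2 → p3
  read 'e': p3 → p3
  read 'e': p3 → p3
  read 'f': p3 → p2
p0 -> p0 -> p1 -> p3 -> p2 -> p2 -> p3 -> p3 -> p3 -> p2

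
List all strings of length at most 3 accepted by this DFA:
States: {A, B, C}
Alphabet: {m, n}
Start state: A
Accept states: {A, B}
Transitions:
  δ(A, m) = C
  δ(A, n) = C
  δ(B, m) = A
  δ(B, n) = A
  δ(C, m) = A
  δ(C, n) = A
ε, mm, mn, nm, nn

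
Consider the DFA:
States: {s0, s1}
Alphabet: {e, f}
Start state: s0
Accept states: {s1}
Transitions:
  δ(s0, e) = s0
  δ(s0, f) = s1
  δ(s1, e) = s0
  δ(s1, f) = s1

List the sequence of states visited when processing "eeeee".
read 'e': s0 → s0
  read 'e': s0 → s0
  read 'e': s0 → s0
  read 'e': s0 → s0
  read 'e': s0 → s0
s0 -> s0 -> s0 -> s0 -> s0 -> s0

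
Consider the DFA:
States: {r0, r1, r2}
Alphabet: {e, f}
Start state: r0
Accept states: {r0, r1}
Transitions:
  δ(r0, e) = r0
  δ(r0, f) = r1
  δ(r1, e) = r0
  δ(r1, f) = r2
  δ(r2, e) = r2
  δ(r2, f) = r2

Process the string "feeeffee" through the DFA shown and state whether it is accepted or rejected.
Processing string "feeeffee":
  r0 --f--> r1
  r1 --e--> r0
  r0 --e--> r0
  r0 --e--> r0
  r0 --f--> r1
  r1 --f--> r2
  r2 --e--> r2
  r2 --e--> r2
Final state: r2
Accept states: {r0, r1}
No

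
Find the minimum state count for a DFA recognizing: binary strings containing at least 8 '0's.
By Myhill–Nerode, count the distinguishable equivalence classes: 9 classes — having seen 0, 1, …, 7, or ≥8 copies of '0'; any two classes i < j (j ≤ 8) are distinguished by the string 0^(8−j), which takes class j to 8 copies (accepted) but leaves class i below 8 (rejected).
9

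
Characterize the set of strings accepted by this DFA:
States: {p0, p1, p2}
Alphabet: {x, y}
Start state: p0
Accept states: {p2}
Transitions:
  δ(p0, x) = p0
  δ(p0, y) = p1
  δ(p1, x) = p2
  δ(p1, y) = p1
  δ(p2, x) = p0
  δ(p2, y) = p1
Testing a few strings:
  'xxxy' → reject
  'yxyy' → reject
  'yxxy' → reject
  'xy' → reject
State roles: p0=no suffix match; p1=one trailing y; p2=suffix is yx
All strings over {x,y} ending with yx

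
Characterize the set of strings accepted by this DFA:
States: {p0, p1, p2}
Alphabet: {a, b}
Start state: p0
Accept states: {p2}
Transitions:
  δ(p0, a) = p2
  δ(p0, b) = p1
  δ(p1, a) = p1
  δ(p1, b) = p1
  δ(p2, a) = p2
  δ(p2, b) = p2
Testing a few strings:
  'b' → reject
  'aab' → accept
  'a' → accept
  'ab' → accept
State roles: p0=no input read; p1=started with b (dead); p2=started with a
All strings over {a,b} starting with a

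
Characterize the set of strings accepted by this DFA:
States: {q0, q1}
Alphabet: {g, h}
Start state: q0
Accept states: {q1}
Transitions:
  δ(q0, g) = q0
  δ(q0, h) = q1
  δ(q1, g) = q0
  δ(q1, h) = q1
Testing a few strings:
  'hg' → reject
  'h' → accept
  'gh' → accept
  'gg' → reject
State roles: q0=last symbol not h; q1=last symbol is h
All strings over {g,h} ending with h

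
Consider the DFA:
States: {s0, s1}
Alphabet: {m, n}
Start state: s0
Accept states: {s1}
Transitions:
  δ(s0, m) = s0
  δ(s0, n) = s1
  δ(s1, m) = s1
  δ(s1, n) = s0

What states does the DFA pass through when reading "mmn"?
read 'm': s0 → s0
  read 'm': s0 → s0
  read 'n': s0 → s1
s0 -> s0 -> s0 -> s1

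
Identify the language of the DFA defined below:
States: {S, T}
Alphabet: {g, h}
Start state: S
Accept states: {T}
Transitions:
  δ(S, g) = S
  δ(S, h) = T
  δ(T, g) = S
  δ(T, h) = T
Testing a few strings:
  'ggh' → accept
  'hgg' → reject
  'g' → reject
  'h' → accept
State roles: S=last symbol not h; T=last symbol is h
All strings over {g,h} ending with h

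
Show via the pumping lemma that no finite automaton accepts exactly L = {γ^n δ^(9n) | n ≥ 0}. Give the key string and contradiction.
Assume L is regular with pumping length p. Idea: pumping the γ-block breaks the 1:9 ratio.
Choose s = γ^p δ^(9p) (length 10p ≥ p). By the pumping lemma, s = xyz with |xy| ≤ p, |y| > 0, so y = γ^k with k ≥ 1. Then xy²z = γ^(p+k) δ^(9p). For this to be in L we would need 9p = 9(p+k), i.e. 9k = 0, contradicting k ≥ 1. So xy²z ∉ L.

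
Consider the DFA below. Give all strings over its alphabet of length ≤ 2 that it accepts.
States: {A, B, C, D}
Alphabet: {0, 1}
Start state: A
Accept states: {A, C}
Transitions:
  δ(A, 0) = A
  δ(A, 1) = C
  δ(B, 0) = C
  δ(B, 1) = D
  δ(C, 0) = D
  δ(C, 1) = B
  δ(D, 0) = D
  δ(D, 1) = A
ε, 0, 1, 00, 01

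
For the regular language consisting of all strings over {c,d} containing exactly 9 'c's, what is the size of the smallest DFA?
By Myhill–Nerode, count the distinguishable equivalence classes: 11 classes — having seen 0, 1, …, 9, or >9 copies of 'c'; the count-9 class is the only accepting one and >9 is dead.
11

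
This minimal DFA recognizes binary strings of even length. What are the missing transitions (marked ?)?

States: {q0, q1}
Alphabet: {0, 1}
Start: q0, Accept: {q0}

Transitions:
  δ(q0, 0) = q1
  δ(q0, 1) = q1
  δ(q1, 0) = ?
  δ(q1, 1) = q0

From the language and accept set, identify what each state tracks — q0: even length so far; q1: odd length so far.
Each missing δ(q, a) is the state matching the new tracked value after reading a.
δ(q1, 0) = q0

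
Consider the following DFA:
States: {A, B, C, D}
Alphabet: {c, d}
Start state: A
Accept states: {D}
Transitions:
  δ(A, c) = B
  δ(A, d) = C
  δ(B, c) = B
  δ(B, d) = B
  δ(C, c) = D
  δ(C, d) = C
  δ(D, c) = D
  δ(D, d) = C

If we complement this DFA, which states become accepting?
Complement accept states = All states \ Original accept states
= {A, B, C, D} \ {D}
{A, B, C}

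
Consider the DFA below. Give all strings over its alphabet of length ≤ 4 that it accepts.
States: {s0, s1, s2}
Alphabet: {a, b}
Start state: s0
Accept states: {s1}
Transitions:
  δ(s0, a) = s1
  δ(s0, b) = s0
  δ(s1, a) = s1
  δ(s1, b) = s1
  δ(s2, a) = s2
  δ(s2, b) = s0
a, aa, ab, ba, aaa, aab, aba, abb, baa, bab, bba, aaaa, aaab, aaba, aabb, abaa, abab, abba, abbb, baaa, baab, baba, babb, bbaa, bbab, bbba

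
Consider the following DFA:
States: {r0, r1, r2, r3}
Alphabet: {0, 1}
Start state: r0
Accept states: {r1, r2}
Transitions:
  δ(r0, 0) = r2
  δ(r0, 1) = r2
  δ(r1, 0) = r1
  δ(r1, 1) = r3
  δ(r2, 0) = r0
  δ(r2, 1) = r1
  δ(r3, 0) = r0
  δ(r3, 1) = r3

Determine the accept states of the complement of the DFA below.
Complement accept states = All states \ Original accept states
= {r0, r1, r2, r3} \ {r1, r2}
{r0, r3}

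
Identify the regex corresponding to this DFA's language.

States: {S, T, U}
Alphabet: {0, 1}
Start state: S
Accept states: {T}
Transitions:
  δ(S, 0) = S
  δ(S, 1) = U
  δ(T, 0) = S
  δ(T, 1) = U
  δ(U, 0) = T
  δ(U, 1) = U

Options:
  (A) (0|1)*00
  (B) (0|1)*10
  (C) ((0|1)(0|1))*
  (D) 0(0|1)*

Check each option against the DFA on short strings; one disagreement eliminates an option:
  (A) (0|1)*00: on '00' the DFA goes S → S → S and rejects (S ∉ Accept), but the regex matches it → eliminate
  (B) (0|1)*10: agrees with the DFA on every string of length ≤ 6
  (C) ((0|1)(0|1))*: on ε the DFA stays in S and rejects (S ∉ Accept), but the regex matches it → eliminate
  (D) 0(0|1)*: on '0' the DFA goes S → S and rejects (S ∉ Accept), but the regex matches it → eliminate
Only (B) is consistent with the DFA.
(B) (0|1)*10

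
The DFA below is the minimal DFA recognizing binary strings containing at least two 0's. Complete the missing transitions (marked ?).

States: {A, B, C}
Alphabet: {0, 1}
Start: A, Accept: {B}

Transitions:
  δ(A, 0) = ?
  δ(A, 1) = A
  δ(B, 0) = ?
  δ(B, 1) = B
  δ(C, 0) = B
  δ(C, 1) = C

From the language and accept set, identify what each state tracks — A: zero 0's seen; B: ≥ two 0's seen; C: one 0 seen.
Each missing δ(q, a) is the state matching the new tracked value after reading a.
δ(A, 0) = C; δ(B, 0) = B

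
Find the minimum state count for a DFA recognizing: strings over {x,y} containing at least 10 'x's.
By Myhill–Nerode, count the distinguishable equivalence classes: 11 classes — having seen 0, 1, …, 9, or ≥10 copies of 'x'; any two classes i < j (j ≤ 10) are distinguished by the string x^(10−j), which takes class j to 10 copies (accepted) but leaves class i below 10 (rejected).
11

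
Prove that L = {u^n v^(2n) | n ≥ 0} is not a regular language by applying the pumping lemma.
Assume L is regular with pumping length p. Idea: pumping the u-block breaks the 1:2 ratio.
Choose s = u^p v^(2p) (length 3p ≥ p). By the pumping lemma, s = xyz with |xy| ≤ p, |y| > 0, so y = u^k with k ≥ 1. Then xy²z = u^(p+k) v^(2p). For this to be in L we would need 2p = 2(p+k), i.e. 2k = 0, contradicting k ≥ 1. So xy²z ∉ L.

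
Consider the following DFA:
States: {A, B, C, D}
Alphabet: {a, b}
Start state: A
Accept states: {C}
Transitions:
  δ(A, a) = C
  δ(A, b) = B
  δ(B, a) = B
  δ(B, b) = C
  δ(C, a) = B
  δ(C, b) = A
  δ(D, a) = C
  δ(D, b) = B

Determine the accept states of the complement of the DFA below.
Complement accept states = All states \ Original accept states
= {A, B, C, D} \ {C}
{A, B, D}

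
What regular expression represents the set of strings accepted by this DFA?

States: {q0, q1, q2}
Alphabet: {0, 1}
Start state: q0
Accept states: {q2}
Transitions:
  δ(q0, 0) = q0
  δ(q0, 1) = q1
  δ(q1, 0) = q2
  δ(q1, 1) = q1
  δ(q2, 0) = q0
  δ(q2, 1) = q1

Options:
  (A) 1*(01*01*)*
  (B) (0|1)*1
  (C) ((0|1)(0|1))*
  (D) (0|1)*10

Check each option against the DFA on short strings; one disagreement eliminates an option:
  (A) 1*(01*01*)*: on ε the DFA stays in q0 and rejects (q0 ∉ Accept), but the regex matches it → eliminate
  (B) (0|1)*1: on '1' the DFA goes q0 → q1 and rejects (q1 ∉ Accept), but the regex matches it → eliminate
  (C) ((0|1)(0|1))*: on ε the DFA stays in q0 and rejects (q0 ∉ Accept), but the regex matches it → eliminate
  (D) (0|1)*10: agrees with the DFA on every string of length ≤ 6
Only (D) is consistent with the DFA.
(D) (0|1)*10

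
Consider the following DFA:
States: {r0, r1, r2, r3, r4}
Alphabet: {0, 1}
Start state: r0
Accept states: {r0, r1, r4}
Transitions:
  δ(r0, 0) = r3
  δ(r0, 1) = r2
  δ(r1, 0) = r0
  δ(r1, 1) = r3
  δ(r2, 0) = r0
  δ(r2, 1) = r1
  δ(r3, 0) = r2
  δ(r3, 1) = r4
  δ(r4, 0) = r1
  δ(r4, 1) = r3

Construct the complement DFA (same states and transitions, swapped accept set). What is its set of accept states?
Complement accept states = All states \ Original accept states
= {r0, r1, r2, r3, r4} \ {r0, r1, r4}
{r2, r3}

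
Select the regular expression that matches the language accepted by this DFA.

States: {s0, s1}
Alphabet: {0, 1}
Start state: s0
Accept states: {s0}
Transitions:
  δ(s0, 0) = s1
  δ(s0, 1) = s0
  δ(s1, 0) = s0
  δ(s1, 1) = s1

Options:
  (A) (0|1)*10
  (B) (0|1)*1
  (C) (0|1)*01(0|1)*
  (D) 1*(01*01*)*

Check each option against the DFA on short strings; one disagreement eliminates an option:
  (A) (0|1)*10: on ε the DFA stays in s0 and accepts (s0 ∈ Accept), but the regex does not match it → eliminate
  (B) (0|1)*1: on ε the DFA stays in s0 and accepts (s0 ∈ Accept), but the regex does not match it → eliminate
  (C) (0|1)*01(0|1)*: on ε the DFA stays in s0 and accepts (s0 ∈ Accept), but the regex does not match it → eliminate
  (D) 1*(01*01*)*: agrees with the DFA on every string of length ≤ 6
Only (D) is consistent with the DFA.
(D) 1*(01*01*)*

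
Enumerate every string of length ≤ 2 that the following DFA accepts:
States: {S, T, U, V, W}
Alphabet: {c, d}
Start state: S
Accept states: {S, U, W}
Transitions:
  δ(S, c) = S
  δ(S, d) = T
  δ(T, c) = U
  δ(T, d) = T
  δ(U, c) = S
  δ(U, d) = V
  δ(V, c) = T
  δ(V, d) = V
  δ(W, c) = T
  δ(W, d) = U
ε, c, cc, dc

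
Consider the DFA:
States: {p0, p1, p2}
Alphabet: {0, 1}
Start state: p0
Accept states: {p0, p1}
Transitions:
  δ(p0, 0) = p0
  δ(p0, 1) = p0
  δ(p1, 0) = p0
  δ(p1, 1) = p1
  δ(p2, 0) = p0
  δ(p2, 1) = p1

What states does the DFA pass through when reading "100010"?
read '1': p0 → p0
  read '0': p0 → p0
  read '0': p0 → p0
  read '0': p0 → p0
  read '1': p0 → p0
  read '0': p0 → p0
p0 -> p0 -> p0 -> p0 -> p0 -> p0 -> p0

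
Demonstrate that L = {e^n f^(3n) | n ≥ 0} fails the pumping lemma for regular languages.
Assume L is regular with pumping length p. Idea: pumping the e-block breaks the 1:3 ratio.
Choose s = e^p f^(3p) (length 4p ≥ p). By the pumping lemma, s = xyz with |xy| ≤ p, |y| > 0, so y = e^k with k ≥ 1. Then xy²z = e^(p+k) f^(3p). For this to be in L we would need 3p = 3(p+k), i.e. 3k = 0, contradicting k ≥ 1. So xy²z ∉ L.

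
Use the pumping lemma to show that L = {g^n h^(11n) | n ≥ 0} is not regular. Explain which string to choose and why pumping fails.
Assume L is regular with pumping length p. Idea: pumping the g-block breaks the 1:11 ratio.
Choose s = g^p h^(11p) (length 12p ≥ p). By the pumping lemma, s = xyz with |xy| ≤ p, |y| > 0, so y = g^k with k ≥ 1. Then xy²z = g^(p+k) h^(11p). For this to be in L we would need 11p = 11(p+k), i.e. 11k = 0, contradicting k ≥ 1. So xy²z ∉ L.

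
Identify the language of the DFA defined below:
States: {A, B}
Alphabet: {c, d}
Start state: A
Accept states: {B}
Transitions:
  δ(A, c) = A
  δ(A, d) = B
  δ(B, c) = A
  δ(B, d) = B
Testing a few strings:
  'ccd' → accept
  'ddd' → accept
  'cd' → accept
  'cc' → reject
State roles: A=last symbol not d; B=last symbol is d
All strings over {c,d} ending with d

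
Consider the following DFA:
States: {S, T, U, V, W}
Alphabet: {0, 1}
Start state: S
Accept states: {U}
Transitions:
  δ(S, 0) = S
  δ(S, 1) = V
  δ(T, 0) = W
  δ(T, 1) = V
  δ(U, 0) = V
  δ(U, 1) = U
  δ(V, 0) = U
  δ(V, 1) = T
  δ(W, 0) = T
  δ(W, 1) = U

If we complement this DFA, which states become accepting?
Complement accept states = All states \ Original accept states
= {S, T, U, V, W} \ {U}
{S, T, V, W}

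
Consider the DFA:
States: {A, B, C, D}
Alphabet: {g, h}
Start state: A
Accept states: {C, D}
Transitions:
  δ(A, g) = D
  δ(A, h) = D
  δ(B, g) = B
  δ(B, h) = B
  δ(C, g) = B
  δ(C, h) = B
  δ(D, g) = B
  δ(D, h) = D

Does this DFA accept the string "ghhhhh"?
Processing string "ghhhhh":
  A --g--> D
  D --h--> D
  D --h--> D
  D --h--> D
  D --h--> D
  D --h--> D
Final state: D
Accept states: {C, D}
Yes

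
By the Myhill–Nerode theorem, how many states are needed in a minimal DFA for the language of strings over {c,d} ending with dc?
By Myhill–Nerode, count the distinguishable equivalence classes: 3 classes — one per longest suffix of the input that is a prefix of 'dc' (lengths 0 through 2); only the length-2 class is accepting.
3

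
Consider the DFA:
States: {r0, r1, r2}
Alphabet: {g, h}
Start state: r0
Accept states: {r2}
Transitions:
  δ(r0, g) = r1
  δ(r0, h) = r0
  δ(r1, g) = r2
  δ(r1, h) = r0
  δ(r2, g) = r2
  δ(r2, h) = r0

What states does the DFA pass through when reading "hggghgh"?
read 'h': r0 → r0
  read 'g': r0 → r1
  read 'g': r1 → r2
  read 'g': r2 → r2
  read 'h': r2 → r0
  read 'g': r0 → r1
  read 'h': r1 → r0
r0 -> r0 -> r1 -> r2 -> r2 -> r0 -> r1 -> r0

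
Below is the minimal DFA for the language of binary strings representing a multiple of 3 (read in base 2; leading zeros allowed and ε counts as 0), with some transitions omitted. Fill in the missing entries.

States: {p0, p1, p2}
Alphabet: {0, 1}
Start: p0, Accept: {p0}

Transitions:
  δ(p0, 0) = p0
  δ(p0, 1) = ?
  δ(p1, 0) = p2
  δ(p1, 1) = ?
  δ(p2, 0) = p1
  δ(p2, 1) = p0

From the language and accept set, identify what each state tracks — p0: value ≡ 0 (mod 3); p1: value ≡ 2 (mod 3); p2: value ≡ 1 (mod 3).
Each missing δ(q, a) is the state matching the new tracked value after reading a.
δ(p0, 1) = p2; δ(p1, 1) = p1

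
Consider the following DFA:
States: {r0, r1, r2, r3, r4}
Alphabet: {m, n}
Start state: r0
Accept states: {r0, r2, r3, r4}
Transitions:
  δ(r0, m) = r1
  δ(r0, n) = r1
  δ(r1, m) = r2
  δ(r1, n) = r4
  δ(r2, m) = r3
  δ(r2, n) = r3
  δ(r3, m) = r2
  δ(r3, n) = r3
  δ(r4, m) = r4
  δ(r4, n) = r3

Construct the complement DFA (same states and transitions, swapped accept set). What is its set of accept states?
Complement accept states = All states \ Original accept states
= {r0, r1, r2, r3, r4} \ {r0, r2, r3, r4}
{r1}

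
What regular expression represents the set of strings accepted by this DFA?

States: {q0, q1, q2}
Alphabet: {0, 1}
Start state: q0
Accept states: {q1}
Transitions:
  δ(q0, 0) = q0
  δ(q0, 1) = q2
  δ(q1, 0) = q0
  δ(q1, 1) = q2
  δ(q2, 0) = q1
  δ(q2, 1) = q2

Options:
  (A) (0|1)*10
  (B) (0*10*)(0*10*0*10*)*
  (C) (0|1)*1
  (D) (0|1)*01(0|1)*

Check each option against the DFA on short strings; one disagreement eliminates an option:
  (A) (0|1)*10: agrees with the DFA on every string of length ≤ 6
  (B) (0*10*)(0*10*0*10*)*: on '1' the DFA goes q0 → q2 and rejects (q2 ∉ Accept), but the regex matches it → eliminate
  (C) (0|1)*1: on '1' the DFA goes q0 → q2 and rejects (q2 ∉ Accept), but the regex matches it → eliminate
  (D) (0|1)*01(0|1)*: on '01' the DFA goes q0 → q0 → q2 and rejects (q2 ∉ Accept), but the regex matches it → eliminate
Only (A) is consistent with the DFA.
(A) (0|1)*10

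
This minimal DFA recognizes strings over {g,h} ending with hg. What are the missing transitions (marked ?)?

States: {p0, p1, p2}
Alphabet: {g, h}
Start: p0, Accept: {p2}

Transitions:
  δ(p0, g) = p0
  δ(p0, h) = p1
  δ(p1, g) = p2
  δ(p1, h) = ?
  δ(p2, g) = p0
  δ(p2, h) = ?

From the language and accept set, identify what each state tracks — p0: no suffix match; p1: one trailing h; p2: suffix is hg.
Each missing δ(q, a) is the state matching the new tracked value after reading a.
δ(p1, h) = p1; δ(p2, h) = p1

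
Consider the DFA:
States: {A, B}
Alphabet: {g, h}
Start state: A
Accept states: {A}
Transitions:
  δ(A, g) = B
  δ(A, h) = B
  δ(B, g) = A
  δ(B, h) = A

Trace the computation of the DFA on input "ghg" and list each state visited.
read 'g': A → B
  read 'h': B → A
  read 'g': A → B
A -> B -> A -> B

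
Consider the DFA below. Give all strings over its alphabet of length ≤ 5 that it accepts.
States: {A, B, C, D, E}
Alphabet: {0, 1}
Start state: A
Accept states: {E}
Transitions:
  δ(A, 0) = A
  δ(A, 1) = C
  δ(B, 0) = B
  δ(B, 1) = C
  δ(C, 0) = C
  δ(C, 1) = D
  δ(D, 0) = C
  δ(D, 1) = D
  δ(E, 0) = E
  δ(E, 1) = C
None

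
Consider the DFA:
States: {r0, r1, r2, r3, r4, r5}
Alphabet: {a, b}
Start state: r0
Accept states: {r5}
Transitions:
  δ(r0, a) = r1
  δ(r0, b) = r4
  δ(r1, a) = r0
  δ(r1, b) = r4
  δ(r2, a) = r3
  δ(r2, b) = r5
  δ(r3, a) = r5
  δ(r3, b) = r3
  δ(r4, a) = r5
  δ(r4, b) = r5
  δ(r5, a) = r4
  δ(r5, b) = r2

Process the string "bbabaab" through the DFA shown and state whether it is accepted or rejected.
Processing string "bbabaab":
  r0 --b--> r4
  r4 --b--> r5
  r5 --a--> r4
  r4 --b--> r5
  r5 --a--> r4
  r4 --a--> r5
  r5 --b--> r2
Final state: r2
Accept states: {r5}
No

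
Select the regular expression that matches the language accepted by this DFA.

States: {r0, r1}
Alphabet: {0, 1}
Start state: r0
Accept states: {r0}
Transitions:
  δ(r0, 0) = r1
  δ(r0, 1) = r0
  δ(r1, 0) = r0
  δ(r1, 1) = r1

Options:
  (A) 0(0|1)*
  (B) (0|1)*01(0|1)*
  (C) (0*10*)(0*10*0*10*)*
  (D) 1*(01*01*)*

Check each option against the DFA on short strings; one disagreement eliminates an option:
  (A) 0(0|1)*: on ε the DFA stays in r0 and accepts (r0 ∈ Accept), but the regex does not match it → eliminate
  (B) (0|1)*01(0|1)*: on ε the DFA stays in r0 and accepts (r0 ∈ Accept), but the regex does not match it → eliminate
  (C) (0*10*)(0*10*0*10*)*: on ε the DFA stays in r0 and accepts (r0 ∈ Accept), but the regex does not match it → eliminate
  (D) 1*(01*01*)*: agrees with the DFA on every string of length ≤ 6
Only (D) is consistent with the DFA.
(D) 1*(01*01*)*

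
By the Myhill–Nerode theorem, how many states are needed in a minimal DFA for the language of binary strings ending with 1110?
By Myhill–Nerode, count the distinguishable equivalence classes: 5 classes — one per longest suffix of the input that is a prefix of '1110' (lengths 0 through 4); only the length-4 class is accepting.
5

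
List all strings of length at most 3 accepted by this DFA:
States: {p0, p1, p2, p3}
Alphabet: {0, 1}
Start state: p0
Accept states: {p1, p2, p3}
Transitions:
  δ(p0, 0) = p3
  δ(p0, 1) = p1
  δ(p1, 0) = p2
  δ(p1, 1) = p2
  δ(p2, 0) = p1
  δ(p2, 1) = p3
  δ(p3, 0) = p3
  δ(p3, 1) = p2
0, 1, 00, 01, 10, 11, 000, 001, 010, 011, 100, 101, 110, 111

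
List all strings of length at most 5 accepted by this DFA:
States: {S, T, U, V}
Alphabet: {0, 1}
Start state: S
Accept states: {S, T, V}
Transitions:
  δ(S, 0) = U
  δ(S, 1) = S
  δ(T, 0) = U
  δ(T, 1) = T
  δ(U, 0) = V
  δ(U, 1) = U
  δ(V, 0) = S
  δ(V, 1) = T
ε, 1, 00, 11, 000, 001, 010, 100, 111, 0001, 0011, 0100, 0101, 0110, 1000, 1001, 1010, 1100, 1111, 00000, 00011, 00100, 00111, 01001, 01011, 01100, 01101, 01110, 10001, 10011, 10100, 10101, 10110, 11000, 11001, 11010, 11100, 11111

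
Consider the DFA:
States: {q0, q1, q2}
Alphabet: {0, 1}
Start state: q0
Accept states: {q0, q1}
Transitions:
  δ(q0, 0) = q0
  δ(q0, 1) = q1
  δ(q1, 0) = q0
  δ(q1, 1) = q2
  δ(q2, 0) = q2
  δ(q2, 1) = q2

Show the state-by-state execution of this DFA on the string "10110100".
read '1': q0 → q1
  read '0': q1 → q0
  read '1': q0 → q1
  read '1': q1 → q2
  read '0': q2 → q2
  read '1': q2 → q2
  read '0': q2 → q2
  read '0': q2 → q2
q0 -> q1 -> q0 -> q1 -> q2 -> q2 -> q2 -> q2 -> q2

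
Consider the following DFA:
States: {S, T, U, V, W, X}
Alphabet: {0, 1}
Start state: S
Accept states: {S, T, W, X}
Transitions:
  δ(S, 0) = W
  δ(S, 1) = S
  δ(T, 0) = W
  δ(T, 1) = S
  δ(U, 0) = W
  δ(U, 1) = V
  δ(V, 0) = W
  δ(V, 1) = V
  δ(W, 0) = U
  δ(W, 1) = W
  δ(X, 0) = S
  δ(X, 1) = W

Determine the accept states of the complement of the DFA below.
Complement accept states = All states \ Original accept states
= {S, T, U, V, W, X} \ {S, T, W, X}
{U, V}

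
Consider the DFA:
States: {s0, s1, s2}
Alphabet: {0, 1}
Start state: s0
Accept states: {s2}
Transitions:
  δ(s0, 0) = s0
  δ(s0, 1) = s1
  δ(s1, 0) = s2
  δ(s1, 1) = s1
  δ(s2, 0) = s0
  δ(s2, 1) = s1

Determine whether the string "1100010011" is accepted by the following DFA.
Processing string "1100010011":
  s0 --1--> s1
  s1 --1--> s1
  s1 --0--> s2
  s2 --0--> s0
  s0 --0--> s0
  s0 --1--> s1
  s1 --0--> s2
  s2 --0--> s0
  s0 --1--> s1
  s1 --1--> s1
Final state: s1
Accept states: {s2}
No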